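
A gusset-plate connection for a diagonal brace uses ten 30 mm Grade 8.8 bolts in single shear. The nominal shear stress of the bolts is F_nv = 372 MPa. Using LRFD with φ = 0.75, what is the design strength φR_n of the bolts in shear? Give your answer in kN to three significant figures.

1970 kN

A_b = π × 30² / 4 = 706.9 mm².
R_n = F_nv · A_b · n · n_s = 372 × 706.9 × 10 × 1 / 1000 = 2630 kN.
Design strength φR_n = 0.75 × 2630 = 1970 kN.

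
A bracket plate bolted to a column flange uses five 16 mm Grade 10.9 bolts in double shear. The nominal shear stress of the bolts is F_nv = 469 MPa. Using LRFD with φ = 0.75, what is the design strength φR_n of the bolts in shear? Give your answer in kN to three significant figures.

A_b = π × 16² / 4 = 201.1 mm².
R_n = F_nv · A_b · n · n_s = 469 × 201.1 × 5 × 2 / 1000 = 943 kN.
Design strength φR_n = 0.75 × 943 = 707 kN.

707 kN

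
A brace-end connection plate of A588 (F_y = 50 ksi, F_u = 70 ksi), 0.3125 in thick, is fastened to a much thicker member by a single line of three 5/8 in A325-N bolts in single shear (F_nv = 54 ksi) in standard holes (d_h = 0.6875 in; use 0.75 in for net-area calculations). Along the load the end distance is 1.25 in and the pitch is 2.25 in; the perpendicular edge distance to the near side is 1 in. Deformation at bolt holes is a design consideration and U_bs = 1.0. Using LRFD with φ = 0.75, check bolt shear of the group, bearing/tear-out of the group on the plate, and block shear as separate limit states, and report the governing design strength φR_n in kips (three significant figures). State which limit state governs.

37.3 kips (bolt shear governs)

Bolt shear: A_b = π·0.625²/4 = 0.3068 in²; R_n = 54 × 0.3068 × 3 × 1 = 49.7 kips → 0.75 × 49.7 = 37.3 kips.
Bearing: edge l_c = 0.9062, r_n = 23.79 kips; interior l_c = 1.562, r_n = 32.81 kips; R_n = 23.79 + 2·32.81 = 89.41 kips → 67.1 kips.
Block shear: A_gv = 1.797, A_nv = 1.211, A_nt = 0.1953 in²; R_n = min(0.6F_uA_nv, 0.6F_yA_gv) + U_bs·F_u·A_nt = 64.53 kips → 48.4 kips.
Bolt shear governs: 37.3 kips.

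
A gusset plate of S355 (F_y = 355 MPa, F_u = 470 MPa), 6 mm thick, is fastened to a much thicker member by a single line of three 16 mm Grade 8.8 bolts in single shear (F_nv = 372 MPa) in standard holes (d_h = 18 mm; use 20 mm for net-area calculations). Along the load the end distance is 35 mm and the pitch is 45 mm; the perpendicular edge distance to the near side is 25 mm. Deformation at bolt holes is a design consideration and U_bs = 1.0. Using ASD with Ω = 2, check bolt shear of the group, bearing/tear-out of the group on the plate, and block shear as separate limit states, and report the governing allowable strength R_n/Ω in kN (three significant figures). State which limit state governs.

Bolt shear: A_b = π·16²/4 = 201.1 mm²; R_n = 372 × 201.1 × 3 × 1 / 1000 = 224.4 kN → 224.4 / 2 = 112 kN.
Bearing: edge l_c = 26, r_n = 87.98 kN; interior l_c = 27, r_n = 91.37 kN; R_n = 87.98 + 2·91.37 = 270.7 kN → 135 kN.
Block shear: A_gv = 750, A_nv = 450, A_nt = 90 mm²; R_n = min(0.6F_uA_nv, 0.6F_yA_gv) + U_bs·F_u·A_nt = 169.2 kN → 84.6 kN.
Block shear governs: 84.6 kN.

84.6 kN (block shear governs)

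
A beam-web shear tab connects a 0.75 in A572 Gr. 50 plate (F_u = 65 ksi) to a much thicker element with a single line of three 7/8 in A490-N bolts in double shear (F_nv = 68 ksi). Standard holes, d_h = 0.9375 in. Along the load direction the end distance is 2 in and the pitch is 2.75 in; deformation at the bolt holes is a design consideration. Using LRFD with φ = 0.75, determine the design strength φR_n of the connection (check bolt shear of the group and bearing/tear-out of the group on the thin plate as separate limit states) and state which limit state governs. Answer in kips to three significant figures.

Bolt shear: A_b = π·0.875²/4 = 0.6013 in²; R_n = 68 × 0.6013 × 3 × 2 = 245.3 kips → 0.75 × 245.3 = 184 kips.
Bearing (1.2 l_c t F_u ≤ 2.4 d t F_u): upper limit = 2.4·0.875·0.75·65 = 102.4 kips.
  Edge l_c = 2 − 0.9375/2 = 1.531 → r_n = 89.58 kips; interior l_c = 2.75 − 0.9375 = 1.812 → r_n = 102.4 kips.
  R_n,bearing = 1·89.58 + 2·102.4 = 294.3 kips → 0.75 × 294.3 = 221 kips.
Bolt shear governs: 184 kips.

184 kips (bolt shear governs)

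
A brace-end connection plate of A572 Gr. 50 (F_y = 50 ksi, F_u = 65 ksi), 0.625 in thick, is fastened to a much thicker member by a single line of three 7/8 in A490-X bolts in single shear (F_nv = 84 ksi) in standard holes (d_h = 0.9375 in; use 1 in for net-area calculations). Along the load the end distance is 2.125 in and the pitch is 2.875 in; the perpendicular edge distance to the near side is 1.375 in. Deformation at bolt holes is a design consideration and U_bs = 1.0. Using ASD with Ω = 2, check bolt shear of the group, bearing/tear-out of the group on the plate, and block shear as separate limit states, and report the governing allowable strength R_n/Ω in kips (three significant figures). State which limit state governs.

Bolt shear: A_b = π·0.875²/4 = 0.6013 in²; R_n = 84 × 0.6013 × 3 × 1 = 151.5 kips → 151.5 / 2 = 75.8 kips.
Bearing: edge l_c = 1.656, r_n = 80.74 kips; interior l_c = 1.938, r_n = 85.31 kips; R_n = 80.74 + 2·85.31 = 251.4 kips → 126 kips.
Block shear: A_gv = 4.922, A_nv = 3.359, A_nt = 0.5469 in²; R_n = min(0.6F_uA_nv, 0.6F_yA_gv) + U_bs·F_u·A_nt = 166.6 kips → 83.3 kips.
Bolt shear governs: 75.8 kips.

75.8 kips (bolt shear governs)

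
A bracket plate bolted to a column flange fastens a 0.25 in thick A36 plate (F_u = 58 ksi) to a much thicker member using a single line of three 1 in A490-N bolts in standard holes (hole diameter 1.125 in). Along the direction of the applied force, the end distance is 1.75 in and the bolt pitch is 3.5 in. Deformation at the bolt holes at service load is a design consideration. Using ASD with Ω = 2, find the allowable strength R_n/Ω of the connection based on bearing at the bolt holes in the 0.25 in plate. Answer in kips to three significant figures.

Per bolt r_n = 1.2 l_c t F_u ≤ 2.4 d t F_u; upper limit = 2.4 × 1 × 0.25 × 58 = 34.8 kips.
Edge bolt: l_c = 1.75 − 1.125/2 = 1.188 in → 1.2 × 1.188 × 0.25 × 58 = 20.66 → r_n = 20.66 kips.
Interior bolts: l_c = 3.5 − 1.125 = 2.375 in → 1.2 × 2.375 × 0.25 × 58 = 41.33 → r_n = 34.8 kips.
R_n = 1 × 20.66 + 2 × 34.8 = 90.26 kips.
Allowable strength R_n/Ω = 90.26 / 2 = 45.1 kips.

45.1 kips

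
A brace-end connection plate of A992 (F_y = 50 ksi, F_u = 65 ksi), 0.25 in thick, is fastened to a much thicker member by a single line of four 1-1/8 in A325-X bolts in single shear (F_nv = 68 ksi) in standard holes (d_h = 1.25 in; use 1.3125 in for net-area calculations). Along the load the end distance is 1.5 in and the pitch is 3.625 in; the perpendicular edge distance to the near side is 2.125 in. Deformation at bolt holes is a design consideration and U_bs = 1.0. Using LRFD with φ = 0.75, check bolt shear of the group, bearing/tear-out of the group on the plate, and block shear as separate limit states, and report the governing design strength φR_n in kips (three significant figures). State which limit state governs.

Bolt shear: A_b = π·1.125²/4 = 0.994 in²; R_n = 68 × 0.994 × 4 × 1 = 270.4 kips → 0.75 × 270.4 = 203 kips.
Bearing: edge l_c = 0.875, r_n = 17.06 kips; interior l_c = 2.375, r_n = 43.87 kips; R_n = 17.06 + 3·43.87 = 148.7 kips → 112 kips.
Block shear: A_gv = 3.094, A_nv = 1.945, A_nt = 0.3672 in²; R_n = min(0.6F_uA_nv, 0.6F_yA_gv) + U_bs·F_u·A_nt = 99.73 kips → 74.8 kips.
Block shear governs: 74.8 kips.

74.8 kips (block shear governs)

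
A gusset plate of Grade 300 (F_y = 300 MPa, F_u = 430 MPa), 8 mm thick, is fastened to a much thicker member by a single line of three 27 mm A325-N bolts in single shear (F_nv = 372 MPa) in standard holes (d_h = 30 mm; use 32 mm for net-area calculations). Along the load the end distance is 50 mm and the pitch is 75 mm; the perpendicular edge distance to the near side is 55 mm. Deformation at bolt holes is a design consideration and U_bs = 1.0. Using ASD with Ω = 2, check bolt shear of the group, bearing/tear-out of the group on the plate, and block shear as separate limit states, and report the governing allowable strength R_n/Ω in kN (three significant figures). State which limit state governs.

Bolt shear: A_b = π·27²/4 = 572.6 mm²; R_n = 372 × 572.6 × 3 × 1 / 1000 = 639 kN → 639 / 2 = 319 kN.
Bearing: edge l_c = 35, r_n = 144.5 kN; interior l_c = 45, r_n = 185.8 kN; R_n = 144.5 + 2·185.8 = 516 kN → 258 kN.
Block shear: A_gv = 1600, A_nv = 960, A_nt = 312 mm²; R_n = min(0.6F_uA_nv, 0.6F_yA_gv) + U_bs·F_u·A_nt = 381.8 kN → 191 kN.
Block shear governs: 191 kN.

191 kN (block shear governs)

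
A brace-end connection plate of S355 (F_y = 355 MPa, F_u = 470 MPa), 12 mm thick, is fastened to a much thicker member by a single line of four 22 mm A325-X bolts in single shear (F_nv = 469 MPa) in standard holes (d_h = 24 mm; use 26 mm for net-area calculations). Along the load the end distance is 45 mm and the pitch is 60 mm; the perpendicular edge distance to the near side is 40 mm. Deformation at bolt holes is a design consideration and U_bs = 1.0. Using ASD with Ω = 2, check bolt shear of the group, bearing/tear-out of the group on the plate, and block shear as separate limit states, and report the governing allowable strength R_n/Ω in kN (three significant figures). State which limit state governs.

Bolt shear: A_b = π·22²/4 = 380.1 mm²; R_n = 469 × 380.1 × 4 × 1 / 1000 = 713.1 kN → 713.1 / 2 = 357 kN.
Bearing: edge l_c = 33, r_n = 223.3 kN; interior l_c = 36, r_n = 243.6 kN; R_n = 223.3 + 3·243.6 = 954.3 kN → 477 kN.
Block shear: A_gv = 2700, A_nv = 1608, A_nt = 324 mm²; R_n = min(0.6F_uA_nv, 0.6F_yA_gv) + U_bs·F_u·A_nt = 605.7 kN → 303 kN.
Block shear governs: 303 kN.

303 kN (block shear governs)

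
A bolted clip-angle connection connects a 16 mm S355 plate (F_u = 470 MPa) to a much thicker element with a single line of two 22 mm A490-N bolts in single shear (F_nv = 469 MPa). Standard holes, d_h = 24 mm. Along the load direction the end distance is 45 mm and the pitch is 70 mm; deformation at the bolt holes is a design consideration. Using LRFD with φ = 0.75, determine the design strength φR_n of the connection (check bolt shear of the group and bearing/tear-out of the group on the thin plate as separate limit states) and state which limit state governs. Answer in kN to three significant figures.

Bolt shear: A_b = π·22²/4 = 380.1 mm²; R_n = 469 × 380.1 × 2 × 1 / 1000 = 356.6 kN → 0.75 × 356.6 = 267 kN.
Bearing (1.2 l_c t F_u ≤ 2.4 d t F_u): upper limit = 2.4·22·16·470 / 1000 = 397.1 kN.
  Edge l_c = 45 − 24/2 = 33 → r_n = 297.8 kN; interior l_c = 70 − 24 = 46 → r_n = 397.1 kN.
  R_n,bearing = 1·297.8 + 1·397.1 = 694.8 kN → 0.75 × 694.8 = 521 kN.
Bolt shear governs: 267 kN.

267 kN (bolt shear governs)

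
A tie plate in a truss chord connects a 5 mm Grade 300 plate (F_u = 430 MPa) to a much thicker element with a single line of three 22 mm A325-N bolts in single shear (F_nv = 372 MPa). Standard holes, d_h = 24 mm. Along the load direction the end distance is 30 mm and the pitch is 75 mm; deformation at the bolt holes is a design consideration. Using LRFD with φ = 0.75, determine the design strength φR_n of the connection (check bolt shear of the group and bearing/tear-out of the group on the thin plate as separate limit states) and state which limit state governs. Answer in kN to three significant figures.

Bolt shear: A_b = π·22²/4 = 380.1 mm²; R_n = 372 × 380.1 × 3 × 1 / 1000 = 424.2 kN → 0.75 × 424.2 = 318 kN.
Bearing (1.2 l_c t F_u ≤ 2.4 d t F_u): upper limit = 2.4·22·5·430 / 1000 = 113.5 kN.
  Edge l_c = 30 − 24/2 = 18 → r_n = 46.44 kN; interior l_c = 75 − 24 = 51 → r_n = 113.5 kN.
  R_n,bearing = 1·46.44 + 2·113.5 = 273.5 kN → 0.75 × 273.5 = 205 kN.
Bearing governs: 205 kN.

205 kN (bearing governs)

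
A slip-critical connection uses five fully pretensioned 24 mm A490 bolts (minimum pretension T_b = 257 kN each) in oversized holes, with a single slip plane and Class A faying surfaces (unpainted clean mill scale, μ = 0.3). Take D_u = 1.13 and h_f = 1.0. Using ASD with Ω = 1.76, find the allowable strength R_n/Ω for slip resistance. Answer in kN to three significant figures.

248 kN

R_n = μ · D_u · h_f · T_b · n_s · n_b = 0.3 × 1.13 × 1.0 × 257 × 1 × 5 = 435.6 kN.
Allowable strength R_n/Ω = 435.6 / 1.76 = 248 kN.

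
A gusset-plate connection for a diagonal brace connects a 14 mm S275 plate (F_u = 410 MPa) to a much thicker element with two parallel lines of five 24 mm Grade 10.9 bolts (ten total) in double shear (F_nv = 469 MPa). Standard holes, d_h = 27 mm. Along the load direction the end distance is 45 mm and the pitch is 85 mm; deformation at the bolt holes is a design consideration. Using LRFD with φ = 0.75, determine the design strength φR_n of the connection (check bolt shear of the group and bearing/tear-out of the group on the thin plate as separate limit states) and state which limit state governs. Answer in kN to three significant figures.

2310 kN (bearing governs)

Bolt shear: A_b = π·24²/4 = 452.4 mm²; R_n = 469 × 452.4 × 10 × 2 / 1000 = 4243 kN → 0.75 × 4243 = 3180 kN.
Bearing (1.2 l_c t F_u ≤ 2.4 d t F_u): upper limit = 2.4·24·14·410 / 1000 = 330.6 kN.
  Edge l_c = 45 − 27/2 = 31.5 → r_n = 217 kN; interior l_c = 85 − 27 = 58 → r_n = 330.6 kN.
  R_n,bearing = 2·217 + 8·330.6 = 3079 kN → 0.75 × 3079 = 2310 kN.
Bearing governs: 2310 kN.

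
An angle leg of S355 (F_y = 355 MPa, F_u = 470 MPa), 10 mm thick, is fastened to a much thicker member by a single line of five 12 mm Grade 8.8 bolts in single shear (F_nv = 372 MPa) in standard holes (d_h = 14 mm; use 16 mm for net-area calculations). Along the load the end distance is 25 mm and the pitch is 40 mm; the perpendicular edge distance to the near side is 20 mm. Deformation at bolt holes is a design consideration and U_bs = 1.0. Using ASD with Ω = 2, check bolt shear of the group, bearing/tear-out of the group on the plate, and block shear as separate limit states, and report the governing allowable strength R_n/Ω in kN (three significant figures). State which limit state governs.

Bolt shear: A_b = π·12²/4 = 113.1 mm²; R_n = 372 × 113.1 × 5 × 1 / 1000 = 210.4 kN → 210.4 / 2 = 105 kN.
Bearing: edge l_c = 18, r_n = 101.5 kN; interior l_c = 26, r_n = 135.4 kN; R_n = 101.5 + 4·135.4 = 643 kN → 321 kN.
Block shear: A_gv = 1850, A_nv = 1130, A_nt = 120 mm²; R_n = min(0.6F_uA_nv, 0.6F_yA_gv) + U_bs·F_u·A_nt = 375.1 kN → 188 kN.
Bolt shear governs: 105 kN.

105 kN (bolt shear governs)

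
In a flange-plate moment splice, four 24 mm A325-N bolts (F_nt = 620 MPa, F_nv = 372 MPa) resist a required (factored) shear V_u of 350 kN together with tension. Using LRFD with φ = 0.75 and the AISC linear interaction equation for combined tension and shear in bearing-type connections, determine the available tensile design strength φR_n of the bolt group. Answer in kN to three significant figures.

A_b = π·24²/4 = 452.4 mm²; f_rv = 350 × 1000 / (4 × 452.4) = 193.4 MPa.
F'_nt = 1.3 F_nt − (F_nt / φF_nv) f_rv = 1.3·620 − (620/(0.75·372))·193.4 = 376.2 MPa, capped at F_nt → F'_nt = 376.2 MPa.
R_n = F'_nt · A_b · n = 376.2 × 452.4 × 4 / 1000 = 680.7 kN.
Design strength φR_n = 0.75 × 680.7 = 511 kN.

511 kN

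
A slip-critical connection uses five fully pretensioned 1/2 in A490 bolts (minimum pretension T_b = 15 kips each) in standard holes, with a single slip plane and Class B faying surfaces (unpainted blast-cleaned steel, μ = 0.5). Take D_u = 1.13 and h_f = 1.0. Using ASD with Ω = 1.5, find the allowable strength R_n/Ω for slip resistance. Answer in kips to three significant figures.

28.2 kips

R_n = μ · D_u · h_f · T_b · n_s · n_b = 0.5 × 1.13 × 1.0 × 15 × 1 × 5 = 42.38 kips.
Allowable strength R_n/Ω = 42.38 / 1.5 = 28.2 kips.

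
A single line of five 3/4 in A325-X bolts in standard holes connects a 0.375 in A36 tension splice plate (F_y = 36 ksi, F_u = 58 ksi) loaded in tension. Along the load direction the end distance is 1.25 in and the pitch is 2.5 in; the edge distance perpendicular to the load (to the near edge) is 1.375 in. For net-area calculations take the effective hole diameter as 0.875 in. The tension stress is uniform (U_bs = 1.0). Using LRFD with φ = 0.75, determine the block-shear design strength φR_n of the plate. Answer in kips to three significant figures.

83.6 kips

Shear plane L_v = 1.25 + 4·2.5 = 11.25 in; A_gv = 11.25 × 0.375 = 4.219 in².
A_nv = (11.25 − 4.5·0.875) × 0.375 = 2.742 in².
A_nt = (1.375 − 0.5·0.875) × 0.375 = 0.3516 in².
0.6 F_u A_nv = 95.43 kips; 0.6 F_y A_gv = 91.12 kips → shear yielding governs the shear term.
R_n = 91.12 + 1.0 × 58 × 0.3516 = 111.5 kips.
Design strength φR_n = 0.75 × 111.5 = 83.6 kips.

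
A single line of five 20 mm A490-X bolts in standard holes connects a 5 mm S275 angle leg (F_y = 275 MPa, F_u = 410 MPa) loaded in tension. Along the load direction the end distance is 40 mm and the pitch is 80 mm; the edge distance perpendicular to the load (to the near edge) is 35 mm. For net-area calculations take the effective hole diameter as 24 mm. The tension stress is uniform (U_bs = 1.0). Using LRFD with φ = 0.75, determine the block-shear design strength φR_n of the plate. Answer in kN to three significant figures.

Shear plane L_v = 40 + 4·80 = 360 mm; A_gv = 360 × 5 = 1800 mm².
A_nv = (360 − 4.5·24) × 5 = 1260 mm².
A_nt = (35 − 0.5·24) × 5 = 115 mm².
0.6 F_u A_nv = 310 kN; 0.6 F_y A_gv = 297 kN → shear yielding governs the shear term.
R_n = 297 + 1.0 × 410 × 115 / 1000 = 344.1 kN.
Design strength φR_n = 0.75 × 344.1 = 258 kN.

258 kN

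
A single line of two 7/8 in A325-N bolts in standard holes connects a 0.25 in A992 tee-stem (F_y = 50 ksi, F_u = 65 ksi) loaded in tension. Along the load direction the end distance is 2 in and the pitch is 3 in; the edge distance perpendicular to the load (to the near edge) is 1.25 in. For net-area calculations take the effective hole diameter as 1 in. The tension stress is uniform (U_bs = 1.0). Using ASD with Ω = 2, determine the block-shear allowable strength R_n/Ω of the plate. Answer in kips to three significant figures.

Shear plane L_v = 2 + 1·3 = 5 in; A_gv = 5 × 0.25 = 1.25 in².
A_nv = (5 − 1.5·1) × 0.25 = 0.875 in².
A_nt = (1.25 − 0.5·1) × 0.25 = 0.1875 in².
0.6 F_u A_nv = 34.12 kips; 0.6 F_y A_gv = 37.5 kips → shear rupture governs the shear term.
R_n = 34.12 + 1.0 × 65 × 0.1875 = 46.31 kips.
Allowable strength R_n/Ω = 46.31 / 2 = 23.2 kips.

23.2 kips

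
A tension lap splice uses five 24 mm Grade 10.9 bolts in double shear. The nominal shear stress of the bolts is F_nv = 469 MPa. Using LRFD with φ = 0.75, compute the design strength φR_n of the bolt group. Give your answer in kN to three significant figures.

A_b = π × 24² / 4 = 452.4 mm².
R_n = F_nv · A_b · n · n_s = 469 × 452.4 × 5 × 2 / 1000 = 2122 kN.
Design strength φR_n = 0.75 × 2122 = 1590 kN.

1590 kN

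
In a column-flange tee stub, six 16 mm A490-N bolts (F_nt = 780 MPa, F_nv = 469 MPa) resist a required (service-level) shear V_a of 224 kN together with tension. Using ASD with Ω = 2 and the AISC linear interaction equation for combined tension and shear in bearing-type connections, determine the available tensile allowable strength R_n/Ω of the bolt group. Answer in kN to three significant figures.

A_b = π·16²/4 = 201.1 mm²; f_rv = 224 × 1000 / (6 × 201.1) = 185.7 MPa.
F'_nt = 1.3 F_nt − (Ω F_nt / F_nv) f_rv = 1.3·780 − (2·780/469)·185.7 = 396.4 MPa, capped at F_nt → F'_nt = 396.4 MPa.
R_n = F'_nt · A_b · n = 396.4 × 201.1 × 6 / 1000 = 478.2 kN.
Allowable strength R_n/Ω = 478.2 / 2 = 239 kN.

239 kN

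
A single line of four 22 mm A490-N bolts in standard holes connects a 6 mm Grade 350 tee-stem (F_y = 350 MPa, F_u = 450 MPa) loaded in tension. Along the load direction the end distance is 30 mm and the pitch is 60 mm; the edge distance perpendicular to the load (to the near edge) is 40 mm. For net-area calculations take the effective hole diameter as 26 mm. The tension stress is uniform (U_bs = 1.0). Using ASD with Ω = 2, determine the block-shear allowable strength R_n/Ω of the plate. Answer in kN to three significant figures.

Shear plane L_v = 30 + 3·60 = 210 mm; A_gv = 210 × 6 = 1260 mm².
A_nv = (210 − 3.5·26) × 6 = 714 mm².
A_nt = (40 − 0.5·26) × 6 = 162 mm².
0.6 F_u A_nv = 192.8 kN; 0.6 F_y A_gv = 264.6 kN → shear rupture governs the shear term.
R_n = 192.8 + 1.0 × 450 × 162 / 1000 = 265.7 kN.
Allowable strength R_n/Ω = 265.7 / 2 = 133 kN.

133 kN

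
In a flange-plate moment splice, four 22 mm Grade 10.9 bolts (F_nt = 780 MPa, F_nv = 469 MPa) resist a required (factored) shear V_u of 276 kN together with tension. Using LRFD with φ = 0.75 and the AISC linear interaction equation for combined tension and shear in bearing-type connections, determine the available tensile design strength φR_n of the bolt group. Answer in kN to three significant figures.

697 kN

A_b = π·22²/4 = 380.1 mm²; f_rv = 276 × 1000 / (4 × 380.1) = 181.5 MPa.
F'_nt = 1.3 F_nt − (F_nt / φF_nv) f_rv = 1.3·780 − (780/(0.75·469))·181.5 = 611.5 MPa, capped at F_nt → F'_nt = 611.5 MPa.
R_n = F'_nt · A_b · n = 611.5 × 380.1 × 4 / 1000 = 929.8 kN.
Design strength φR_n = 0.75 × 929.8 = 697 kN.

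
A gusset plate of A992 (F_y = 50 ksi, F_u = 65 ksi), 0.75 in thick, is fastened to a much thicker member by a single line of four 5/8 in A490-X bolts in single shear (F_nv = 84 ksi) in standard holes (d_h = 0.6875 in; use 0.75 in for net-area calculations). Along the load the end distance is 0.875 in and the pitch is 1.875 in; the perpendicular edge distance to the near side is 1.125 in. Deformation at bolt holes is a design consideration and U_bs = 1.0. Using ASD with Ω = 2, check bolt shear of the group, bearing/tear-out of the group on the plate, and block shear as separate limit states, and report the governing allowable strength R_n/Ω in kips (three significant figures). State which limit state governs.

51.5 kips (bolt shear governs)

Bolt shear: A_b = π·0.625²/4 = 0.3068 in²; R_n = 84 × 0.3068 × 4 × 1 = 103.1 kips → 103.1 / 2 = 51.5 kips.
Bearing: edge l_c = 0.5312, r_n = 31.08 kips; interior l_c = 1.188, r_n = 69.47 kips; R_n = 31.08 + 3·69.47 = 239.5 kips → 120 kips.
Block shear: A_gv = 4.875, A_nv = 2.906, A_nt = 0.5625 in²; R_n = min(0.6F_uA_nv, 0.6F_yA_gv) + U_bs·F_u·A_nt = 149.9 kips → 75 kips.
Bolt shear governs: 51.5 kips.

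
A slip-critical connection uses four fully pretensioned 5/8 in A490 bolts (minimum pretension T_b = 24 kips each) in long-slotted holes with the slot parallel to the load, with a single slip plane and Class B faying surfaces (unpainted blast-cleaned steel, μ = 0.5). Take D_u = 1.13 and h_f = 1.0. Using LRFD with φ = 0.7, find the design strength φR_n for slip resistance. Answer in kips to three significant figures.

R_n = μ · D_u · h_f · T_b · n_s · n_b = 0.5 × 1.13 × 1.0 × 24 × 1 × 4 = 54.24 kips.
Design strength φR_n = 0.7 × 54.24 = 38 kips.

38 kips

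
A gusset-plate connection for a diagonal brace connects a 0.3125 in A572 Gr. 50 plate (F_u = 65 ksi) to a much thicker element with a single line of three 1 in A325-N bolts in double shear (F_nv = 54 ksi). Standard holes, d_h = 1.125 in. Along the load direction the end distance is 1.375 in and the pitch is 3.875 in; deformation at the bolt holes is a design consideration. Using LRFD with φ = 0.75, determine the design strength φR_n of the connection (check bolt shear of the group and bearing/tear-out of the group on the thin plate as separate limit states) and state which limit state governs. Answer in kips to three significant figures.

88 kips (bearing governs)

Bolt shear: A_b = π·1²/4 = 0.7854 in²; R_n = 54 × 0.7854 × 3 × 2 = 254.5 kips → 0.75 × 254.5 = 191 kips.
Bearing (1.2 l_c t F_u ≤ 2.4 d t F_u): upper limit = 2.4·1·0.3125·65 = 48.75 kips.
  Edge l_c = 1.375 − 1.125/2 = 0.8125 → r_n = 19.8 kips; interior l_c = 3.875 − 1.125 = 2.75 → r_n = 48.75 kips.
  R_n,bearing = 1·19.8 + 2·48.75 = 117.3 kips → 0.75 × 117.3 = 88 kips.
Bearing governs: 88 kips.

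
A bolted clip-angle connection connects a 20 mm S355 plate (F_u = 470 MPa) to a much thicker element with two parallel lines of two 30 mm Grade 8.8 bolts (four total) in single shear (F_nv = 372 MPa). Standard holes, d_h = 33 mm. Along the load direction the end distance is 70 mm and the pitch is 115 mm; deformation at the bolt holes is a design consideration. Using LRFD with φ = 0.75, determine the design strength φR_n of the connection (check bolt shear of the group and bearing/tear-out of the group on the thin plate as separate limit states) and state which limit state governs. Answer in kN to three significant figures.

789 kN (bolt shear governs)

Bolt shear: A_b = π·30²/4 = 706.9 mm²; R_n = 372 × 706.9 × 4 × 1 / 1000 = 1052 kN → 0.75 × 1052 = 789 kN.
Bearing (1.2 l_c t F_u ≤ 2.4 d t F_u): upper limit = 2.4·30·20·470 / 1000 = 676.8 kN.
  Edge l_c = 70 − 33/2 = 53.5 → r_n = 603.5 kN; interior l_c = 115 − 33 = 82 → r_n = 676.8 kN.
  R_n,bearing = 2·603.5 + 2·676.8 = 2561 kN → 0.75 × 2561 = 1920 kN.
Bolt shear governs: 789 kN.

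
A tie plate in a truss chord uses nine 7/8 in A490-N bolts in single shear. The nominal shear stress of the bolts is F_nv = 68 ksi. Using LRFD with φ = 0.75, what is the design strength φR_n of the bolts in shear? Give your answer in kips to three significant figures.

276 kips

A_b = π × 0.875² / 4 = 0.6013 in².
R_n = F_nv · A_b · n · n_s = 68 × 0.6013 × 9 × 1 = 368 kips.
Design strength φR_n = 0.75 × 368 = 276 kips.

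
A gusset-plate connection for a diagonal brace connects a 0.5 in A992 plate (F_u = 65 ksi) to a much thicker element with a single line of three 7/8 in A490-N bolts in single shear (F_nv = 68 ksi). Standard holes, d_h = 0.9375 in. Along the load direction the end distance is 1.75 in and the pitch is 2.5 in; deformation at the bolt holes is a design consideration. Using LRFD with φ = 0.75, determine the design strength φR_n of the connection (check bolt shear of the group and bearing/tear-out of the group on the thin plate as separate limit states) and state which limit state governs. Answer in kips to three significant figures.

92 kips (bolt shear governs)

Bolt shear: A_b = π·0.875²/4 = 0.6013 in²; R_n = 68 × 0.6013 × 3 × 1 = 122.7 kips → 0.75 × 122.7 = 92 kips.
Bearing (1.2 l_c t F_u ≤ 2.4 d t F_u): upper limit = 2.4·0.875·0.5·65 = 68.25 kips.
  Edge l_c = 1.75 − 0.9375/2 = 1.281 → r_n = 49.97 kips; interior l_c = 2.5 − 0.9375 = 1.562 → r_n = 60.94 kips.
  R_n,bearing = 1·49.97 + 2·60.94 = 171.8 kips → 0.75 × 171.8 = 129 kips.
Bolt shear governs: 92 kips.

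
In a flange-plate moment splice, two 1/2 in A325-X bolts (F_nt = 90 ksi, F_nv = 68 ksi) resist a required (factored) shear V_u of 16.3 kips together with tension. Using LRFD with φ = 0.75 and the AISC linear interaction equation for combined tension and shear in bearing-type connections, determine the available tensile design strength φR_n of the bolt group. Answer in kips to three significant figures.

12.9 kips

A_b = π·0.5²/4 = 0.1963 in²; f_rv = 16.3 / (2 × 0.1963) = 41.51 ksi.
F'_nt = 1.3 F_nt − (F_nt / φF_nv) f_rv = 1.3·90 − (90/(0.75·68))·41.51 = 43.75 ksi, capped at F_nt → F'_nt = 43.75 ksi.
R_n = F'_nt · A_b · n = 43.75 × 0.1963 × 2 = 17.18 kips.
Design strength φR_n = 0.75 × 17.18 = 12.9 kips.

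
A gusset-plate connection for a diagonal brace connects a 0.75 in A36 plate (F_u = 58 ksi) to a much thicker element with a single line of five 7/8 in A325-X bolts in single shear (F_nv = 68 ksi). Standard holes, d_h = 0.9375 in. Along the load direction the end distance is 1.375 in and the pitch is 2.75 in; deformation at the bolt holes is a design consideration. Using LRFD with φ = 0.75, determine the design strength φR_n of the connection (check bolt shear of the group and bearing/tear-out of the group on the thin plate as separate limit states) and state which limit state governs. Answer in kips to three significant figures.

153 kips (bolt shear governs)

Bolt shear: A_b = π·0.875²/4 = 0.6013 in²; R_n = 68 × 0.6013 × 5 × 1 = 204.4 kips → 0.75 × 204.4 = 153 kips.
Bearing (1.2 l_c t F_u ≤ 2.4 d t F_u): upper limit = 2.4·0.875·0.75·58 = 91.35 kips.
  Edge l_c = 1.375 − 0.9375/2 = 0.9062 → r_n = 47.31 kips; interior l_c = 2.75 − 0.9375 = 1.812 → r_n = 91.35 kips.
  R_n,bearing = 1·47.31 + 4·91.35 = 412.7 kips → 0.75 × 412.7 = 310 kips.
Bolt shear governs: 153 kips.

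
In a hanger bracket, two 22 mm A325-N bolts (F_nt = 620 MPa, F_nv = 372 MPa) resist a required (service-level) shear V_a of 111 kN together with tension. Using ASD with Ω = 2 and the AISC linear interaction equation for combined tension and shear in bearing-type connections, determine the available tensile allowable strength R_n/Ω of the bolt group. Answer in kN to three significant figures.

121 kN

A_b = π·22²/4 = 380.1 mm²; f_rv = 111 × 1000 / (2 × 380.1) = 146 MPa.
F'_nt = 1.3 F_nt − (Ω F_nt / F_nv) f_rv = 1.3·620 − (2·620/372)·146 = 319.3 MPa, capped at F_nt → F'_nt = 319.3 MPa.
R_n = F'_nt · A_b · n = 319.3 × 380.1 × 2 / 1000 = 242.8 kN.
Allowable strength R_n/Ω = 242.8 / 2 = 121 kN.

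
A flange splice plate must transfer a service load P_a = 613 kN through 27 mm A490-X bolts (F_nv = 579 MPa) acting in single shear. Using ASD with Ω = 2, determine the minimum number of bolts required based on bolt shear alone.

A_b = π·27²/4 = 572.6 mm².
Per-bolt allowable strength R_n/Ω = 579 × 572.6 × 1 / 1000 / 2 = 165.8 kN.
n ≥ 613 / 165.8 = 3.698 → use 4 bolts.

4 bolts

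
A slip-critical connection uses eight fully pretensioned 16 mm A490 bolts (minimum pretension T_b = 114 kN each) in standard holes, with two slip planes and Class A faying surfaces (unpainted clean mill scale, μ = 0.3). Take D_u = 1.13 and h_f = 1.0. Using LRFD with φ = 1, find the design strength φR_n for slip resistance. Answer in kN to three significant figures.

618 kN

R_n = μ · D_u · h_f · T_b · n_s · n_b = 0.3 × 1.13 × 1.0 × 114 × 2 × 8 = 618.3 kN.
Design strength φR_n = 1 × 618.3 = 618 kN.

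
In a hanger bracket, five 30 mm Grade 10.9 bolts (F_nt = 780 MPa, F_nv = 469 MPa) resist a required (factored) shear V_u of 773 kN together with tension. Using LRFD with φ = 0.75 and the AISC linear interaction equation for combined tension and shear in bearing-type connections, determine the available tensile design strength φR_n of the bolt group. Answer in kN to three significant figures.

1400 kN

A_b = π·30²/4 = 706.9 mm²; f_rv = 773 × 1000 / (5 × 706.9) = 218.7 MPa.
F'_nt = 1.3 F_nt − (F_nt / φF_nv) f_rv = 1.3·780 − (780/(0.75·469))·218.7 = 529 MPa, capped at F_nt → F'_nt = 529 MPa.
R_n = F'_nt · A_b · n = 529 × 706.9 × 5 / 1000 = 1870 kN.
Design strength φR_n = 0.75 × 1870 = 1400 kN.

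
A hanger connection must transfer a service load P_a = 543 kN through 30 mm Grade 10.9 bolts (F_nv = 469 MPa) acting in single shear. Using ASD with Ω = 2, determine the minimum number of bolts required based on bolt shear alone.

4 bolts

A_b = π·30²/4 = 706.9 mm².
Per-bolt allowable strength R_n/Ω = 469 × 706.9 × 1 / 1000 / 2 = 165.8 kN.
n ≥ 543 / 165.8 = 3.276 → use 4 bolts.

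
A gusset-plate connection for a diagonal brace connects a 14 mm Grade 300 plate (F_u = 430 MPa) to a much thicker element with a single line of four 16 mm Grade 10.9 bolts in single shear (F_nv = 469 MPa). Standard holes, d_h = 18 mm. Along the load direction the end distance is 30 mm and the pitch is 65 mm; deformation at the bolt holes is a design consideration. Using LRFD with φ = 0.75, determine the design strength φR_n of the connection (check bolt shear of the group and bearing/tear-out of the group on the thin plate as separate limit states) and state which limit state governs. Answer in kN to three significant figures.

Bolt shear: A_b = π·16²/4 = 201.1 mm²; R_n = 469 × 201.1 × 4 × 1 / 1000 = 377.2 kN → 0.75 × 377.2 = 283 kN.
Bearing (1.2 l_c t F_u ≤ 2.4 d t F_u): upper limit = 2.4·16·14·430 / 1000 = 231.2 kN.
  Edge l_c = 30 − 18/2 = 21 → r_n = 151.7 kN; interior l_c = 65 − 18 = 47 → r_n = 231.2 kN.
  R_n,bearing = 1·151.7 + 3·231.2 = 845.2 kN → 0.75 × 845.2 = 634 kN.
Bolt shear governs: 283 kN.

283 kN (bolt shear governs)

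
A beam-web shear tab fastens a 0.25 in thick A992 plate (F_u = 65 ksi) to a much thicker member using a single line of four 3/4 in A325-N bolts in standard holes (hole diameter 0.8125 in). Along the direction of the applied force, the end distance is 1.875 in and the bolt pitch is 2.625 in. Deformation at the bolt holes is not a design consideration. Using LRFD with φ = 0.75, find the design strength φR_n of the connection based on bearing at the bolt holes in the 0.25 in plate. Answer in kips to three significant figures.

Per bolt r_n = 1.5 l_c t F_u ≤ 3.0 d t F_u; upper limit = 3.0 × 0.75 × 0.25 × 65 = 36.56 kips.
Edge bolt: l_c = 1.875 − 0.8125/2 = 1.469 in → 1.5 × 1.469 × 0.25 × 65 = 35.8 → r_n = 35.8 kips.
Interior bolts: l_c = 2.625 − 0.8125 = 1.812 in → 1.5 × 1.812 × 0.25 × 65 = 44.18 → r_n = 36.56 kips.
R_n = 1 × 35.8 + 3 × 36.56 = 145.5 kips.
Design strength φR_n = 0.75 × 145.5 = 109 kips.

109 kips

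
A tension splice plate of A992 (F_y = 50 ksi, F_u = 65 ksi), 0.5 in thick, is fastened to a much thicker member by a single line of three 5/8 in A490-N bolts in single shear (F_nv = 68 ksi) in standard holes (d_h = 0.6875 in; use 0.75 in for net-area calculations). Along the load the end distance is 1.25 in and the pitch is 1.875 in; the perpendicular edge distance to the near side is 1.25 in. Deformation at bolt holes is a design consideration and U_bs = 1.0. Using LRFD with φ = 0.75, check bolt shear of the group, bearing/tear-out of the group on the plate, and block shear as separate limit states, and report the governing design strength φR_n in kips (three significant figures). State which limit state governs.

Bolt shear: A_b = π·0.625²/4 = 0.3068 in²; R_n = 68 × 0.3068 × 3 × 1 = 62.59 kips → 0.75 × 62.59 = 46.9 kips.
Bearing: edge l_c = 0.9062, r_n = 35.34 kips; interior l_c = 1.188, r_n = 46.31 kips; R_n = 35.34 + 2·46.31 = 128 kips → 96 kips.
Block shear: A_gv = 2.5, A_nv = 1.562, A_nt = 0.4375 in²; R_n = min(0.6F_uA_nv, 0.6F_yA_gv) + U_bs·F_u·A_nt = 89.38 kips → 67 kips.
Bolt shear governs: 46.9 kips.

46.9 kips (bolt shear governs)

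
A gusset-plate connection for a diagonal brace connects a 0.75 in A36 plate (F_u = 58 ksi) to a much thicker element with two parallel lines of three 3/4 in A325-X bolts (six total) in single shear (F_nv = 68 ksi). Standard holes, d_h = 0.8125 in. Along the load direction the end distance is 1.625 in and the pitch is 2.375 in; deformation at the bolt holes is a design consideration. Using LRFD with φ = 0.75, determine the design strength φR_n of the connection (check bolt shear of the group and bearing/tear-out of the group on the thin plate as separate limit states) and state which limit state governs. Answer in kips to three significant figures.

135 kips (bolt shear governs)

Bolt shear: A_b = π·0.75²/4 = 0.4418 in²; R_n = 68 × 0.4418 × 6 × 1 = 180.2 kips → 0.75 × 180.2 = 135 kips.
Bearing (1.2 l_c t F_u ≤ 2.4 d t F_u): upper limit = 2.4·0.75·0.75·58 = 78.3 kips.
  Edge l_c = 1.625 − 0.8125/2 = 1.219 → r_n = 63.62 kips; interior l_c = 2.375 − 0.8125 = 1.562 → r_n = 78.3 kips.
  R_n,bearing = 2·63.62 + 4·78.3 = 440.4 kips → 0.75 × 440.4 = 330 kips.
Bolt shear governs: 135 kips.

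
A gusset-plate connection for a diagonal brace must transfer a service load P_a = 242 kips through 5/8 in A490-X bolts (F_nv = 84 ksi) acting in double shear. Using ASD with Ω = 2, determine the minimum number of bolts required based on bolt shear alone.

A_b = π·0.625²/4 = 0.3068 in².
Per-bolt allowable strength R_n/Ω = 84 × 0.3068 × 2 / 2 = 25.77 kips.
n ≥ 242 / 25.77 = 9.39 → use 10 bolts.

10 bolts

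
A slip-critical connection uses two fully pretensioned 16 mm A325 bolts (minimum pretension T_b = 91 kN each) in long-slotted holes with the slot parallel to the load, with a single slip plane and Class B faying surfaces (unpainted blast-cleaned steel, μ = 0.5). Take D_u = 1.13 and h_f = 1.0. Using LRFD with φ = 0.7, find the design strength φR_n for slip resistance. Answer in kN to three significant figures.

72 kN

R_n = μ · D_u · h_f · T_b · n_s · n_b = 0.5 × 1.13 × 1.0 × 91 × 1 × 2 = 102.8 kN.
Design strength φR_n = 0.7 × 102.8 = 72 kN.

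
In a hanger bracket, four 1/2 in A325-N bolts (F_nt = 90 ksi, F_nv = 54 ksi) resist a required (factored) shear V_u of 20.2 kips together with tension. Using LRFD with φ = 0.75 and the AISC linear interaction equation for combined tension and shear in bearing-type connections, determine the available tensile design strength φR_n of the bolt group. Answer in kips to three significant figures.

A_b = π·0.5²/4 = 0.1963 in²; f_rv = 20.2 / (4 × 0.1963) = 25.72 ksi.
F'_nt = 1.3 F_nt − (F_nt / φF_nv) f_rv = 1.3·90 − (90/(0.75·54))·25.72 = 59.85 ksi, capped at F_nt → F'_nt = 59.85 ksi.
R_n = F'_nt · A_b · n = 59.85 × 0.1963 × 4 = 47 kips.
Design strength φR_n = 0.75 × 47 = 35.3 kips.

35.3 kips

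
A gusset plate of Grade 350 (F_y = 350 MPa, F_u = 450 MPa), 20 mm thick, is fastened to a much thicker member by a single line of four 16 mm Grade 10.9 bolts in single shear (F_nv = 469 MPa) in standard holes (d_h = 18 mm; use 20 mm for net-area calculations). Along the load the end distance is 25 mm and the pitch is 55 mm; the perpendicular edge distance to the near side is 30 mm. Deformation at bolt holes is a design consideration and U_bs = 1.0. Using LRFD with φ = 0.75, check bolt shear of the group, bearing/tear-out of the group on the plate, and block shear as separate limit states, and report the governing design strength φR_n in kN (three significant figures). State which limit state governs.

Bolt shear: A_b = π·16²/4 = 201.1 mm²; R_n = 469 × 201.1 × 4 × 1 / 1000 = 377.2 kN → 0.75 × 377.2 = 283 kN.
Bearing: edge l_c = 16, r_n = 172.8 kN; interior l_c = 37, r_n = 345.6 kN; R_n = 172.8 + 3·345.6 = 1210 kN → 907 kN.
Block shear: A_gv = 3800, A_nv = 2400, A_nt = 400 mm²; R_n = min(0.6F_uA_nv, 0.6F_yA_gv) + U_bs·F_u·A_nt = 828 kN → 621 kN.
Bolt shear governs: 283 kN.

283 kN (bolt shear governs)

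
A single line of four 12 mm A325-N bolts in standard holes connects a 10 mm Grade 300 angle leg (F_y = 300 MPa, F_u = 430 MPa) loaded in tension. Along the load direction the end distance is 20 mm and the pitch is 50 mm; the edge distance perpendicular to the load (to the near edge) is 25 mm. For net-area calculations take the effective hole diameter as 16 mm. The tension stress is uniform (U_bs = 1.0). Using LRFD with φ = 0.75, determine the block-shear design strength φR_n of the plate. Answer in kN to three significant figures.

Shear plane L_v = 20 + 3·50 = 170 mm; A_gv = 170 × 10 = 1700 mm².
A_nv = (170 − 3.5·16) × 10 = 1140 mm².
A_nt = (25 − 0.5·16) × 10 = 170 mm².
0.6 F_u A_nv = 294.1 kN; 0.6 F_y A_gv = 306 kN → shear rupture governs the shear term.
R_n = 294.1 + 1.0 × 430 × 170 / 1000 = 367.2 kN.
Design strength φR_n = 0.75 × 367.2 = 275 kN.

275 kN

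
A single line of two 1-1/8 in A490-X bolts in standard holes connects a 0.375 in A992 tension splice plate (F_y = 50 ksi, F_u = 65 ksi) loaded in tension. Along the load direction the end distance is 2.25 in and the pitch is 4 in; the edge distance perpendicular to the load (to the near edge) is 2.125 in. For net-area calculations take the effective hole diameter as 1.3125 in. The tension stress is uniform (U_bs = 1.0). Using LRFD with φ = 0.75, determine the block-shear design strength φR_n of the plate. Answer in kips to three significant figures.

73.8 kips

Shear plane L_v = 2.25 + 1·4 = 6.25 in; A_gv = 6.25 × 0.375 = 2.344 in².
A_nv = (6.25 − 1.5·1.3125) × 0.375 = 1.605 in².
A_nt = (2.125 − 0.5·1.3125) × 0.375 = 0.5508 in².
0.6 F_u A_nv = 62.61 kips; 0.6 F_y A_gv = 70.31 kips → shear rupture governs the shear term.
R_n = 62.61 + 1.0 × 65 × 0.5508 = 98.41 kips.
Design strength φR_n = 0.75 × 98.41 = 73.8 kips.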